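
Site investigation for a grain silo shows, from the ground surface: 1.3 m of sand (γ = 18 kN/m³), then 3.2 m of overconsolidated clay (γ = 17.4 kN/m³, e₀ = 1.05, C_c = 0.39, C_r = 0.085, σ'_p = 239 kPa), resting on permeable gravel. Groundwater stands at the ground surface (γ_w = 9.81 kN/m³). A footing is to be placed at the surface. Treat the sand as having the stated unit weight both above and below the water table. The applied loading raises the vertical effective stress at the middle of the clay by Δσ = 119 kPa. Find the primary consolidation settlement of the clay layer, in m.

S_c ≈ 0.105 m

Mid-depth of clay below the ground surface: z = 1.3 + 3.2/2 = 2.9 m.
Total vertical stress at mid-clay: σ_v = 18×1.3 + 17.4×1.6 = 51.24 kPa.
Pore pressure: u = 9.81×(2.9 − 0) = 28.449 kPa.
Initial effective stress: σ'_0 = σ_v − u = 51.24 − 28.449 = 22.791 kPa.
Final effective stress: σ'_f = 22.791 + 119 = 141.79 kPa.
σ'_f = 141.79 ≤ σ'_p = 239 kPa, so the clay remains overconsolidated and only the recompression index applies:
S_c = C_r·H/(1+e₀)·log₁₀(σ'_f/σ'_0) = 0.085×3.2/2.05×log₁₀(141.79/22.791)
    = 0.13268 × 0.79388 = 0.1053 m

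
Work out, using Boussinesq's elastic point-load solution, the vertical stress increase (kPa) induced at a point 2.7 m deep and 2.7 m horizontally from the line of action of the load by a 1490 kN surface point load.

Δσ_z ≈ 17.3 kPa

Boussinesq vertical stress below a point load on an elastic half-space:
Δσ_z = 3P/(2πz²) · [1 + (r/z)²]^(−5/2)
r/z = 2.7/2.7 = 1; [1+(r/z)²]^(−5/2) = 0.17678.
Δσ_z = 3×1490/(2π×2.7²) × 0.17678 = 97.589 × 0.17678 = 17.25 kPa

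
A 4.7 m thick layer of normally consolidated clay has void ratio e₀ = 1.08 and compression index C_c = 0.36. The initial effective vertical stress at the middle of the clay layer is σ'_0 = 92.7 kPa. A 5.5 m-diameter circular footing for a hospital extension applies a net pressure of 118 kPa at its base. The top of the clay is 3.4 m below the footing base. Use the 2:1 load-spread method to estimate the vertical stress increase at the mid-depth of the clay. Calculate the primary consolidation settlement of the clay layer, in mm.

S_c ≈ 93.8 mm

Mid-depth of clay below the footing base: z = 3.4 + 4.7/2 = 5.75 m.
Stress increase at mid-clay by the 2:1 spreading method:
Δσ ≈ qD²/(D+z)² = 118×5.5²/(5.5+5.75)² = 28.203 kPa
Final effective stress: σ'_f = σ'_0 + Δσ = 92.7 + 28.203 = 120.9 kPa.
Normally consolidated clay, so the full stress increment lies on the virgin compression line:
S_c = C_c·H/(1+e₀)·log₁₀(σ'_f/σ'_0) = 0.36×4.7/(1+1.08)×log₁₀(120.9/92.7)
    = 0.81346 × 0.11535 = 0.09383 m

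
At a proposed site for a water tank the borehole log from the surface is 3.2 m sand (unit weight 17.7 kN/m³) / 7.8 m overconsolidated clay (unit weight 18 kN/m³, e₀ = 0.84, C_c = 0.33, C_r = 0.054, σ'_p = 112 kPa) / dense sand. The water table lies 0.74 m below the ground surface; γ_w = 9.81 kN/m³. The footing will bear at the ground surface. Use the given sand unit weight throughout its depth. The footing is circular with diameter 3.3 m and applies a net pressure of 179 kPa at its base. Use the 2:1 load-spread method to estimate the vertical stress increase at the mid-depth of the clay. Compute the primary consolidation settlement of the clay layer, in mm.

S_c ≈ 24.5 mm

Mid-depth of clay below the ground surface: z = 3.2 + 7.8/2 = 7.1 m.
Total vertical stress at mid-clay: σ_v = 17.7×3.2 + 18×3.9 = 126.84 kPa.
Pore pressure: u = 9.81×(7.1 − 0.74) = 62.392 kPa.
Initial effective stress: σ'_0 = σ_v − u = 126.84 − 62.392 = 64.448 kPa.
Stress increase at mid-clay by the 2:1 spreading method:
Δσ ≈ qD²/(D+z)² = 179×3.3²/(3.3+7.1)² = 18.022 kPa
Final effective stress: σ'_f = 64.448 + 18.022 = 82.47 kPa.
σ'_f = 82.47 ≤ σ'_p = 112 kPa, so the clay remains overconsolidated and only the recompression index applies:
S_c = C_r·H/(1+e₀)·log₁₀(σ'_f/σ'_0) = 0.054×7.8/1.84×log₁₀(82.47/64.448)
    = 0.22891 × 0.10709 = 0.02451 m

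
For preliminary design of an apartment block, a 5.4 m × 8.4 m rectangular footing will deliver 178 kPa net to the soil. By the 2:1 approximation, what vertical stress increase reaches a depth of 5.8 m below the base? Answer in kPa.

By the 2:1 method the load spreads at 1 horizontal : 2 vertical, so at depth z the loaded area has grown by z in each plan dimension:
Δσ = qBL/((B+z)(L+z)) = 178×5.4×8.4/((5.4+5.8)(8.4+5.8)) = 50.768 kPa

Δσ_z ≈ 50.8 kPa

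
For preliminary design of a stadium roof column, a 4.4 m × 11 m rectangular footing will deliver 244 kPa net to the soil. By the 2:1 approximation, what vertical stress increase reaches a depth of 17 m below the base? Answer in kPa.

By the 2:1 method the load spreads at 1 horizontal : 2 vertical, so at depth z the loaded area has grown by z in each plan dimension:
Δσ = qBL/((B+z)(L+z)) = 244×4.4×11/((4.4+17)(11+17)) = 19.709 kPa

Δσ_z ≈ 19.7 kPa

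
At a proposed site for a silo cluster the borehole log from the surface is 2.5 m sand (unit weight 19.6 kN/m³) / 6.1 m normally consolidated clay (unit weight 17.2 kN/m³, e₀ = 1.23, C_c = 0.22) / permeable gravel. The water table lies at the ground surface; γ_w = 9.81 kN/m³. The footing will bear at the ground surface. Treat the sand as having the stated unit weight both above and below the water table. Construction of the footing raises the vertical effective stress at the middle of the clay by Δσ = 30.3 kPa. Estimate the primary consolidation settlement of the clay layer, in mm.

Mid-depth of clay below the ground surface: z = 2.5 + 6.1/2 = 5.55 m.
Total vertical stress at mid-clay: σ_v = 19.6×2.5 + 17.2×3.05 = 101.46 kPa.
Pore pressure: u = 9.81×(5.55 − 0) = 54.446 kPa.
Initial effective stress: σ'_0 = σ_v − u = 101.46 − 54.446 = 47.014 kPa.
Final effective stress: σ'_f = σ'_0 + Δσ = 47.014 + 30.3 = 77.314 kPa.
Normally consolidated clay, so the full stress increment lies on the virgin compression line:
S_c = C_c·H/(1+e₀)·log₁₀(σ'_f/σ'_0) = 0.22×6.1/(1+1.23)×log₁₀(77.314/47.014)
    = 0.60179 × 0.21603 = 0.13 m

S_c ≈ 130 mm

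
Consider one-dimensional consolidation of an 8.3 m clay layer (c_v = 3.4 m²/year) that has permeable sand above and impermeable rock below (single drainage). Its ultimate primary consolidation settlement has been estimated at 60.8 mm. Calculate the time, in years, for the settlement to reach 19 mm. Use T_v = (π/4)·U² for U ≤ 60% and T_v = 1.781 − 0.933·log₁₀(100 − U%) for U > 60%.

Drainage path length: H_d = H = 8.3 m (single drainage).
U = S(t)/S_ult = 19/60.8 = 0.3125.
U ≤ 60%: T_v = (π/4)·U² = (π/4)×0.3125² = 0.076699.
t = T_v·H_d²/c_v = 0.076699×8.3²/3.4 = 1.554 years.

t ≈ 1.55 years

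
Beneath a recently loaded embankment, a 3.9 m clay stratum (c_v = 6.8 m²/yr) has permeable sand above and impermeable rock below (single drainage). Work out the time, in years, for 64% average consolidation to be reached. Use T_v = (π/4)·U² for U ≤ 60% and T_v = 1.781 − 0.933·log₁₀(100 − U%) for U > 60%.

t ≈ 0.736 years

Drainage path length: H_d = H = 3.9 m (single drainage).
U > 60%: T_v = 1.781 − 0.933·log₁₀(100 − 64) = 0.32897.
t = T_v·H_d²/c_v = 0.32897×3.9²/6.8 = 0.7358 years.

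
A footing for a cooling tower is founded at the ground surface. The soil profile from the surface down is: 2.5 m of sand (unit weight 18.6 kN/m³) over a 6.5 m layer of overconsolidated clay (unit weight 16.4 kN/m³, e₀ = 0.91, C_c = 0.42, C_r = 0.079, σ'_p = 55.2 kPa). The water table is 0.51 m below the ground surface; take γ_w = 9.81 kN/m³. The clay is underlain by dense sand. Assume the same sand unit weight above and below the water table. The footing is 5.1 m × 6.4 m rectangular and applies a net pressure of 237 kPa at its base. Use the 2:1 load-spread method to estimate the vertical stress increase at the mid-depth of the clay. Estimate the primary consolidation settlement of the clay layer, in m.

S_c ≈ 0.427 m

Mid-depth of clay below the ground surface: z = 2.5 + 6.5/2 = 5.75 m.
Total vertical stress at mid-clay: σ_v = 18.6×2.5 + 16.4×3.25 = 99.8 kPa.
Pore pressure: u = 9.81×(5.75 − 0.51) = 51.404 kPa.
Initial effective stress: σ'_0 = σ_v − u = 99.8 − 51.404 = 48.396 kPa.
Stress increase at mid-clay by the 2:1 spreading method:
Δσ = qBL/((B+z)(L+z)) = 237×5.1×6.4/((5.1+5.75)(6.4+5.75)) = 58.68 kPa
Final effective stress: σ'_f = 48.396 + 58.68 = 107.08 kPa.
σ'_f = 107.08 > σ'_p = 55.2 kPa, so the stress path crosses the preconsolidation pressure — recompression up to σ'_p, then virgin compression beyond:
S_c = H/(1+e₀)·[C_r·log₁₀(σ'_p/σ'_0) + C_c·log₁₀(σ'_f/σ'_p)]
    = 6.5/1.91 × [0.079×log₁₀(55.2/48.396) + 0.42×log₁₀(107.08/55.2)]
    = 3.4031 × [0.0045132 + 0.12086] = 0.4267 m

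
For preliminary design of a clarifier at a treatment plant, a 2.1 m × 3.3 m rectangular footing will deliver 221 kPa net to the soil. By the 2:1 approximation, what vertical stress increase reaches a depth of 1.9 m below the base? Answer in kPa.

By the 2:1 method the load spreads at 1 horizontal : 2 vertical, so at depth z the loaded area has grown by z in each plan dimension:
Δσ = qBL/((B+z)(L+z)) = 221×2.1×3.3/((2.1+1.9)(3.3+1.9)) = 73.631 kPa

Δσ_z ≈ 73.6 kPa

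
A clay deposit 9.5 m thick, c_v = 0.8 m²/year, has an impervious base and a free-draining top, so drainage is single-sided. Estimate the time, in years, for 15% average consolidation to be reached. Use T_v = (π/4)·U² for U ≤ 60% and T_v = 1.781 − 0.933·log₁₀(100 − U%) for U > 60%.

Drainage path length: H_d = H = 9.5 m (single drainage).
U ≤ 60%: T_v = (π/4)·U² = (π/4)×0.15² = 0.017671.
t = T_v·H_d²/c_v = 0.017671×9.5²/0.8 = 1.994 years.

t ≈ 1.99 years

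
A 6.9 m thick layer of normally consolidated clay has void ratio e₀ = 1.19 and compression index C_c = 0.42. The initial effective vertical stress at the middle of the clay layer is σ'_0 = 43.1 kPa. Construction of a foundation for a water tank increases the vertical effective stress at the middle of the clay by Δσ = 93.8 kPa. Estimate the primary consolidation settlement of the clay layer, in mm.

S_c ≈ 664 mm

Final effective stress: σ'_f = σ'_0 + Δσ = 43.1 + 93.8 = 136.9 kPa.
Normally consolidated clay, so the full stress increment lies on the virgin compression line:
S_c = C_c·H/(1+e₀)·log₁₀(σ'_f/σ'_0) = 0.42×6.9/(1+1.19)×log₁₀(136.9/43.1)
    = 1.3233 × 0.50193 = 0.6642 m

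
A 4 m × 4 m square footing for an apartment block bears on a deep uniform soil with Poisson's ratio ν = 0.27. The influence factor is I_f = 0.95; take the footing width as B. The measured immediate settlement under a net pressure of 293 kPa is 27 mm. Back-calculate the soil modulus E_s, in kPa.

S_e = q·B·(1−ν²)/E_s · I_f  ⇒  E_s = q·B·(1−ν²)·I_f / S_e.
E_s = 293 × 4 × 0.9271 × 0.95 / 0.027 = 38230 kPa

E_s ≈ 38200 kPa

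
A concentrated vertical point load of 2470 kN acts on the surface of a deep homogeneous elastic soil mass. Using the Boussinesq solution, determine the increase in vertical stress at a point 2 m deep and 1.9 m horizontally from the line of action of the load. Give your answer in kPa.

Δσ_z ≈ 59.1 kPa

Boussinesq vertical stress below a point load on an elastic half-space:
Δσ_z = 3P/(2πz²) · [1 + (r/z)²]^(−5/2)
r/z = 1.9/2 = 0.95; [1+(r/z)²]^(−5/2) = 0.2003.
Δσ_z = 3×2470/(2π×2²) × 0.2003 = 294.83 × 0.2003 = 59.05 kPa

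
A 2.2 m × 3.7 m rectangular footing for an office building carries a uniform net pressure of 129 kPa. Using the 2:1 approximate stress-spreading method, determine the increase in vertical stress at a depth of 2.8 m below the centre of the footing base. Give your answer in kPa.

By the 2:1 method the load spreads at 1 horizontal : 2 vertical, so at depth z the loaded area has grown by z in each plan dimension:
Δσ = qBL/((B+z)(L+z)) = 129×2.2×3.7/((2.2+2.8)(3.7+2.8)) = 32.31 kPa

Δσ_z ≈ 32.3 kPa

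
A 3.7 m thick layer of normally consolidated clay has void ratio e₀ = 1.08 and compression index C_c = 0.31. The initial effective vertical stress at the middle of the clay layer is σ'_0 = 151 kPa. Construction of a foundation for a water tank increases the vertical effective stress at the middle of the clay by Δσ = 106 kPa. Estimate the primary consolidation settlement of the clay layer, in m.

Final effective stress: σ'_f = σ'_0 + Δσ = 151 + 106 = 257 kPa.
Normally consolidated clay, so the full stress increment lies on the virgin compression line:
S_c = C_c·H/(1+e₀)·log₁₀(σ'_f/σ'_0) = 0.31×3.7/(1+1.08)×log₁₀(257/151)
    = 0.55144 × 0.23096 = 0.1274 m

S_c ≈ 0.127 m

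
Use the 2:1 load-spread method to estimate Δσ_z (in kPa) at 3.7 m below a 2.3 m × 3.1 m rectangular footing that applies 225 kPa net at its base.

By the 2:1 method the load spreads at 1 horizontal : 2 vertical, so at depth z the loaded area has grown by z in each plan dimension:
Δσ = qBL/((B+z)(L+z)) = 225×2.3×3.1/((2.3+3.7)(3.1+3.7)) = 39.32 kPa

Δσ_z ≈ 39.3 kPa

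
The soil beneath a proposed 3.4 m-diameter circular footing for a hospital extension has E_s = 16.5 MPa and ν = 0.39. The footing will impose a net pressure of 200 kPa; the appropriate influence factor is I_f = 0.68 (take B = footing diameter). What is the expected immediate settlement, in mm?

S_e ≈ 23.8 mm

Immediate (elastic) settlement: S_e = q·B·(1−ν²)/E_s · I_f.
E_s = 16.5 MPa = 16500 kPa.
S_e = 200 × 3.4 × (1 − 0.39²) / 16500 × 0.68
    = 200 × 3.4 × 0.8479 / 16500 × 0.68
    = 0.02376 m = 23.76 mm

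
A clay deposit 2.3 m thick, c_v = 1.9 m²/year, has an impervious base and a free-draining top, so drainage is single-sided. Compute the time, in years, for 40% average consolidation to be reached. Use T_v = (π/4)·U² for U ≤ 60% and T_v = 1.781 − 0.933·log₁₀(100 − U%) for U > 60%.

t ≈ 0.35 years

Drainage path length: H_d = H = 2.3 m (single drainage).
U ≤ 60%: T_v = (π/4)·U² = (π/4)×0.4² = 0.12566.
t = T_v·H_d²/c_v = 0.12566×2.3²/1.9 = 0.3499 years.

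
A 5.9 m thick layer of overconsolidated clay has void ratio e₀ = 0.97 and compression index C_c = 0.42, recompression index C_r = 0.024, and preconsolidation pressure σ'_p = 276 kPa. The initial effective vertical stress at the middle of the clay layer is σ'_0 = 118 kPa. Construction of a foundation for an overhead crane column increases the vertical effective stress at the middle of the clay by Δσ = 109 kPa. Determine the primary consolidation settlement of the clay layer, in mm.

S_c ≈ 20.4 mm

Final effective stress: σ'_f = 118 + 109 = 227 kPa.
σ'_f = 227 ≤ σ'_p = 276 kPa, so the clay remains overconsolidated and only the recompression index applies:
S_c = C_r·H/(1+e₀)·log₁₀(σ'_f/σ'_0) = 0.024×5.9/1.97×log₁₀(227/118)
    = 0.071878 × 0.28414 = 0.02042 m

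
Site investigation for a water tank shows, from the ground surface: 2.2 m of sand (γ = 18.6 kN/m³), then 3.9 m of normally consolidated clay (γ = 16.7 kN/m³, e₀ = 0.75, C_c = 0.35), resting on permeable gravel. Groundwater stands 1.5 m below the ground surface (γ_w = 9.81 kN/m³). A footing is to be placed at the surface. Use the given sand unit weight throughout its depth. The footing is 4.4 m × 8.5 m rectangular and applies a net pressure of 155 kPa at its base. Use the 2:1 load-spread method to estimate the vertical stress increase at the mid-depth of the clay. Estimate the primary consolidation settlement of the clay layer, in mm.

Mid-depth of clay below the ground surface: z = 2.2 + 3.9/2 = 4.15 m.
Total vertical stress at mid-clay: σ_v = 18.6×2.2 + 16.7×1.95 = 73.485 kPa.
Pore pressure: u = 9.81×(4.15 − 1.5) = 25.997 kPa.
Initial effective stress: σ'_0 = σ_v − u = 73.485 − 25.997 = 47.488 kPa.
Stress increase at mid-clay by the 2:1 spreading method:
Δσ = qBL/((B+z)(L+z)) = 155×4.4×8.5/((4.4+4.15)(8.5+4.15)) = 53.598 kPa
Final effective stress: σ'_f = σ'_0 + Δσ = 47.488 + 53.598 = 101.09 kPa.
Normally consolidated clay, so the full stress increment lies on the virgin compression line:
S_c = C_c·H/(1+e₀)·log₁₀(σ'_f/σ'_0) = 0.35×3.9/(1+0.75)×log₁₀(101.09/47.488)
    = 0.78 × 0.32812 = 0.2559 m

S_c ≈ 256 mm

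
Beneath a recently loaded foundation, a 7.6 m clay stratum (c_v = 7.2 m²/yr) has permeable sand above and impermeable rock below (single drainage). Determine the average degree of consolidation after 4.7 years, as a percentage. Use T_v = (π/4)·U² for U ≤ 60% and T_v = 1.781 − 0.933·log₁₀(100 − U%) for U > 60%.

Drainage path length: H_d = H = 7.6 m (single drainage).
T_v = c_v·t/H_d² = 7.2×4.7/7.6² = 0.58587.
T_v = 0.58587 corresponds to the U > 60% branch:
U = 1 − 10^((1.781 − T_v)/0.933)/100 = 0.809

U ≈ 80.9 %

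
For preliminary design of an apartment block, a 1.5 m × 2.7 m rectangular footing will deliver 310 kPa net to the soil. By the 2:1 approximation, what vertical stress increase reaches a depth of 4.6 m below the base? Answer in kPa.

Δσ_z ≈ 28.2 kPa

By the 2:1 method the load spreads at 1 horizontal : 2 vertical, so at depth z the loaded area has grown by z in each plan dimension:
Δσ = qBL/((B+z)(L+z)) = 310×1.5×2.7/((1.5+4.6)(2.7+4.6)) = 28.194 kPa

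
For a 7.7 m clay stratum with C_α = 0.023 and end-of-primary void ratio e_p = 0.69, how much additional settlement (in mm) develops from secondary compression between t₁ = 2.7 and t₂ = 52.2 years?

S_s ≈ 135 mm

Secondary compression: S_s = C_α·H/(1+e_p)·log₁₀(t₂/t₁)
S_s = 0.023×7.7/(1+0.69)×log₁₀(52.2/2.7)
    = 0.1048 × 1.286 = 0.1348 m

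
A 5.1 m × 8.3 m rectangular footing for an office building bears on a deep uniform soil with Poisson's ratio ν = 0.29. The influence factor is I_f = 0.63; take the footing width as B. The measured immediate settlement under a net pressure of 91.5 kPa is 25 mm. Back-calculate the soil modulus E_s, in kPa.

S_e = q·B·(1−ν²)/E_s · I_f  ⇒  E_s = q·B·(1−ν²)·I_f / S_e.
E_s = 91.5 × 5.1 × 0.9159 × 0.63 / 0.025 = 10770 kPa

E_s ≈ 10800 kPa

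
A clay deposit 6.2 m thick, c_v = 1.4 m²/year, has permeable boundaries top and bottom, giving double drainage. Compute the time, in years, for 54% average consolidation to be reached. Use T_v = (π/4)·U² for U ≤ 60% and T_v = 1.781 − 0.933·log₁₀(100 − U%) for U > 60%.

Drainage path length: H_d = H/2 = 3.1 m (double drainage).
U ≤ 60%: T_v = (π/4)·U² = (π/4)×0.54² = 0.22902.
t = T_v·H_d²/c_v = 0.22902×3.1²/1.4 = 1.572 years.

t ≈ 1.57 years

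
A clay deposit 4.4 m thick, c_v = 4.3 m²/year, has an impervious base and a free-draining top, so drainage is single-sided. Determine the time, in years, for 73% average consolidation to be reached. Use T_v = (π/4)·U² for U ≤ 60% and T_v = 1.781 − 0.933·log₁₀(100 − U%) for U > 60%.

t ≈ 2.01 years

Drainage path length: H_d = H = 4.4 m (single drainage).
U > 60%: T_v = 1.781 − 0.933·log₁₀(100 − 73) = 0.44554.
t = T_v·H_d²/c_v = 0.44554×4.4²/4.3 = 2.006 years.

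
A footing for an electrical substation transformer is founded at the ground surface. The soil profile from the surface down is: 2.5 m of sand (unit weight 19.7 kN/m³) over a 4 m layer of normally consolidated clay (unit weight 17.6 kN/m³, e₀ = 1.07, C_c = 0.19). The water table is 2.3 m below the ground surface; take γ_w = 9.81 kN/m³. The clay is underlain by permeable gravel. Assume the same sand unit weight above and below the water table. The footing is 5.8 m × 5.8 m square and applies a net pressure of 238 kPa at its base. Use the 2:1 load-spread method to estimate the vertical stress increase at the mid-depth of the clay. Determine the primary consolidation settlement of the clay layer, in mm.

Mid-depth of clay below the ground surface: z = 2.5 + 4/2 = 4.5 m.
Total vertical stress at mid-clay: σ_v = 19.7×2.5 + 17.6×2 = 84.45 kPa.
Pore pressure: u = 9.81×(4.5 − 2.3) = 21.582 kPa.
Initial effective stress: σ'_0 = σ_v − u = 84.45 − 21.582 = 62.868 kPa.
Stress increase at mid-clay by the 2:1 spreading method:
Δσ = qBL/((B+z)(L+z)) = 238×5.8×5.8/((5.8+4.5)(5.8+4.5)) = 75.467 kPa
Final effective stress: σ'_f = σ'_0 + Δσ = 62.868 + 75.467 = 138.34 kPa.
Normally consolidated clay, so the full stress increment lies on the virgin compression line:
S_c = C_c·H/(1+e₀)·log₁₀(σ'_f/σ'_0) = 0.19×4/(1+1.07)×log₁₀(138.34/62.868)
    = 0.36715 × 0.34252 = 0.1258 m

S_c ≈ 126 mm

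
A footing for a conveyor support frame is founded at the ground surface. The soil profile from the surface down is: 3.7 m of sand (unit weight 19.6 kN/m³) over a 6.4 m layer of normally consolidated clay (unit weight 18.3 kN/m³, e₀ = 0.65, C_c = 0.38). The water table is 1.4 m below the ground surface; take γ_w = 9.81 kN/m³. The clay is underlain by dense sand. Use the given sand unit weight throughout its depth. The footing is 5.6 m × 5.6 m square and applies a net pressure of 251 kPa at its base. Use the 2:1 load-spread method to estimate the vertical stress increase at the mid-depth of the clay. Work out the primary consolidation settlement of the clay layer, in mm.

S_c ≈ 322 mm

Mid-depth of clay below the ground surface: z = 3.7 + 6.4/2 = 6.9 m.
Total vertical stress at mid-clay: σ_v = 19.6×3.7 + 18.3×3.2 = 131.08 kPa.
Pore pressure: u = 9.81×(6.9 − 1.4) = 53.955 kPa.
Initial effective stress: σ'_0 = σ_v − u = 131.08 − 53.955 = 77.125 kPa.
Stress increase at mid-clay by the 2:1 spreading method:
Δσ = qBL/((B+z)(L+z)) = 251×5.6×5.6/((5.6+6.9)(5.6+6.9)) = 50.377 kPa
Final effective stress: σ'_f = σ'_0 + Δσ = 77.125 + 50.377 = 127.5 kPa.
Normally consolidated clay, so the full stress increment lies on the virgin compression line:
S_c = C_c·H/(1+e₀)·log₁₀(σ'_f/σ'_0) = 0.38×6.4/(1+0.65)×log₁₀(127.5/77.125)
    = 1.4739 × 0.21832 = 0.3218 m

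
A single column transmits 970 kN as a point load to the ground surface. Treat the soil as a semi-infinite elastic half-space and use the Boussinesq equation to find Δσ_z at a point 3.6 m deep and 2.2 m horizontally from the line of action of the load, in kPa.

Δσ_z ≈ 16.2 kPa

Boussinesq vertical stress below a point load on an elastic half-space:
Δσ_z = 3P/(2πz²) · [1 + (r/z)²]^(−5/2)
r/z = 2.2/3.6 = 0.61111; [1+(r/z)²]^(−5/2) = 0.45234.
Δσ_z = 3×970/(2π×3.6²) × 0.45234 = 35.736 × 0.45234 = 16.16 kPa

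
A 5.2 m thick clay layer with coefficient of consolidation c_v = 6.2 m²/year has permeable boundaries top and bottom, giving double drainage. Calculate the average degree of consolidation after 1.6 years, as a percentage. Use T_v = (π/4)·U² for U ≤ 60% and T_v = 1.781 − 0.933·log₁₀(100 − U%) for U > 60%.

U ≈ 97.8 %

Drainage path length: H_d = H/2 = 2.6 m (double drainage).
T_v = c_v·t/H_d² = 6.2×1.6/2.6² = 1.4675.
T_v = 1.4675 corresponds to the U > 60% branch:
U = 1 − 10^((1.781 − T_v)/0.933)/100 = 0.9783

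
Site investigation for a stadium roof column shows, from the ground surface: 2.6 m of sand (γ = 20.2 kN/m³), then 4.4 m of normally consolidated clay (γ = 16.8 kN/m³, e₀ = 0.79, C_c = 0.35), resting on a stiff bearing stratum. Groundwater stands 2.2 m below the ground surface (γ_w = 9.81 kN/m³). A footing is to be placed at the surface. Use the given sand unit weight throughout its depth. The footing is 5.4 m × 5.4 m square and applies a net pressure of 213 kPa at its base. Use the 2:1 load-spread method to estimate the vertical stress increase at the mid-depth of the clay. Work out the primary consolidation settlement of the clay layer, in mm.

Mid-depth of clay below the ground surface: z = 2.6 + 4.4/2 = 4.8 m.
Total vertical stress at mid-clay: σ_v = 20.2×2.6 + 16.8×2.2 = 89.48 kPa.
Pore pressure: u = 9.81×(4.8 − 2.2) = 25.506 kPa.
Initial effective stress: σ'_0 = σ_v − u = 89.48 − 25.506 = 63.974 kPa.
Stress increase at mid-clay by the 2:1 spreading method:
Δσ = qBL/((B+z)(L+z)) = 213×5.4×5.4/((5.4+4.8)(5.4+4.8)) = 59.699 kPa
Final effective stress: σ'_f = σ'_0 + Δσ = 63.974 + 59.699 = 123.67 kPa.
Normally consolidated clay, so the full stress increment lies on the virgin compression line:
S_c = C_c·H/(1+e₀)·log₁₀(σ'_f/σ'_0) = 0.35×4.4/(1+0.79)×log₁₀(123.67/63.974)
    = 0.86034 × 0.28626 = 0.2463 m

S_c ≈ 246 mm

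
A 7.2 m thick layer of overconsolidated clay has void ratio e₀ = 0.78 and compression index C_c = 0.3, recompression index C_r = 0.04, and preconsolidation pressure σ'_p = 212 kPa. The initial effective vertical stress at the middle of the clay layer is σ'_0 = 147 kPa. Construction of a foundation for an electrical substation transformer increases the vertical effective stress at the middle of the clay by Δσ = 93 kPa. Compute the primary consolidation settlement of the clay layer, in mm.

S_c ≈ 91.1 mm

Final effective stress: σ'_f = 147 + 93 = 240 kPa.
σ'_f = 240 > σ'_p = 212 kPa, so the stress path crosses the preconsolidation pressure — recompression up to σ'_p, then virgin compression beyond:
S_c = H/(1+e₀)·[C_r·log₁₀(σ'_p/σ'_0) + C_c·log₁₀(σ'_f/σ'_p)]
    = 7.2/1.78 × [0.04×log₁₀(212/147) + 0.3×log₁₀(240/212)]
    = 4.0449 × [0.0063607 + 0.016163] = 0.09111 m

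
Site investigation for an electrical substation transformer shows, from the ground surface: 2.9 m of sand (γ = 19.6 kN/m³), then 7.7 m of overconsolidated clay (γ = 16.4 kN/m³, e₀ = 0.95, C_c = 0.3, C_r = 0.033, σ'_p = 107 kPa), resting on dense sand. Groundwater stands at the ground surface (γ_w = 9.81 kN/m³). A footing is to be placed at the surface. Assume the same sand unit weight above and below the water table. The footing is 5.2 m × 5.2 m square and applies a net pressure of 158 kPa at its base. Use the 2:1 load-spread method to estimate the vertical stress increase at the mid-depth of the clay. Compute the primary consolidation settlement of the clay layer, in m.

Mid-depth of clay below the ground surface: z = 2.9 + 7.7/2 = 6.75 m.
Total vertical stress at mid-clay: σ_v = 19.6×2.9 + 16.4×3.85 = 119.98 kPa.
Pore pressure: u = 9.81×(6.75 − 0) = 66.218 kPa.
Initial effective stress: σ'_0 = σ_v − u = 119.98 − 66.218 = 53.762 kPa.
Stress increase at mid-clay by the 2:1 spreading method:
Δσ = qBL/((B+z)(L+z)) = 158×5.2×5.2/((5.2+6.75)(5.2+6.75)) = 29.918 kPa
Final effective stress: σ'_f = 53.762 + 29.918 = 83.68 kPa.
σ'_f = 83.68 ≤ σ'_p = 107 kPa, so the clay remains overconsolidated and only the recompression index applies:
S_c = C_r·H/(1+e₀)·log₁₀(σ'_f/σ'_0) = 0.033×7.7/1.95×log₁₀(83.68/53.762)
    = 0.13031 × 0.19215 = 0.02504 m

S_c ≈ 0.025 m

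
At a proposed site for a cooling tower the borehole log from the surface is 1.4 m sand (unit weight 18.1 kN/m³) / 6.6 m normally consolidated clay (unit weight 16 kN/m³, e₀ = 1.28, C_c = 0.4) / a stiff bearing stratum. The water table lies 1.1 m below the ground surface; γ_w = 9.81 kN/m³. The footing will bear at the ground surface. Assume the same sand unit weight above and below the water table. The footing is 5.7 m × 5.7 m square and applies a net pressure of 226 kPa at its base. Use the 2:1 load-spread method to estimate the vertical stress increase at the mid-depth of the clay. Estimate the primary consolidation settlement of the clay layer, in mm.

Mid-depth of clay below the ground surface: z = 1.4 + 6.6/2 = 4.7 m.
Total vertical stress at mid-clay: σ_v = 18.1×1.4 + 16×3.3 = 78.14 kPa.
Pore pressure: u = 9.81×(4.7 − 1.1) = 35.316 kPa.
Initial effective stress: σ'_0 = σ_v − u = 78.14 − 35.316 = 42.824 kPa.
Stress increase at mid-clay by the 2:1 spreading method:
Δσ = qBL/((B+z)(L+z)) = 226×5.7×5.7/((5.7+4.7)(5.7+4.7)) = 67.888 kPa
Final effective stress: σ'_f = σ'_0 + Δσ = 42.824 + 67.888 = 110.71 kPa.
Normally consolidated clay, so the full stress increment lies on the virgin compression line:
S_c = C_c·H/(1+e₀)·log₁₀(σ'_f/σ'_0) = 0.4×6.6/(1+1.28)×log₁₀(110.71/42.824)
    = 1.1579 × 0.4125 = 0.4776 m

S_c ≈ 478 mm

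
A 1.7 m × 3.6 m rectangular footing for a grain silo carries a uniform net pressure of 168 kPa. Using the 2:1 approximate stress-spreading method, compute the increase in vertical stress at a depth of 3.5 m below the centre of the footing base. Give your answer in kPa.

Δσ_z ≈ 27.8 kPa

By the 2:1 method the load spreads at 1 horizontal : 2 vertical, so at depth z the loaded area has grown by z in each plan dimension:
Δσ = qBL/((B+z)(L+z)) = 168×1.7×3.6/((1.7+3.5)(3.6+3.5)) = 27.848 kPa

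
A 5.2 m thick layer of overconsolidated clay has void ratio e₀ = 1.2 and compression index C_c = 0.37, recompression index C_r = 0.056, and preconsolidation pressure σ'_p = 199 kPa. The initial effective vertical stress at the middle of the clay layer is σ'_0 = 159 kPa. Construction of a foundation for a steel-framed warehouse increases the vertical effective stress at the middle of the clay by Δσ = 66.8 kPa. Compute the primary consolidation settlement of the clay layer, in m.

Final effective stress: σ'_f = 159 + 66.8 = 225.8 kPa.
σ'_f = 225.8 > σ'_p = 199 kPa, so the stress path crosses the preconsolidation pressure — recompression up to σ'_p, then virgin compression beyond:
S_c = H/(1+e₀)·[C_r·log₁₀(σ'_p/σ'_0) + C_c·log₁₀(σ'_f/σ'_p)]
    = 5.2/2.2 × [0.056×log₁₀(199/159) + 0.37×log₁₀(225.8/199)]
    = 2.3636 × [0.0054575 + 0.020302] = 0.06089 m

S_c ≈ 0.0609 m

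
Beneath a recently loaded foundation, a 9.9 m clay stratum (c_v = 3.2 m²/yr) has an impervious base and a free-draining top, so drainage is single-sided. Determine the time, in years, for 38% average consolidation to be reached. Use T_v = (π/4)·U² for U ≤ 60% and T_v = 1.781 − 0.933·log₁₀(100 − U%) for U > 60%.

t ≈ 3.47 years

Drainage path length: H_d = H = 9.9 m (single drainage).
U ≤ 60%: T_v = (π/4)·U² = (π/4)×0.38² = 0.11341.
t = T_v·H_d²/c_v = 0.11341×9.9²/3.2 = 3.474 years.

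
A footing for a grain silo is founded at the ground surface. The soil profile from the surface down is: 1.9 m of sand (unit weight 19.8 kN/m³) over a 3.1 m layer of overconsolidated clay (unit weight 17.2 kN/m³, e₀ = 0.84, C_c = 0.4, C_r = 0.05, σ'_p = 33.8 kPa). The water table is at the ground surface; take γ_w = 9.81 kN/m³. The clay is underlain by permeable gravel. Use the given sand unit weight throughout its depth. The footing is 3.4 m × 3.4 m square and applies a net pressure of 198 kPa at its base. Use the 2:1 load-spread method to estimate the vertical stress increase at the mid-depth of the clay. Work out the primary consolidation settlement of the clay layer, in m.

Mid-depth of clay below the ground surface: z = 1.9 + 3.1/2 = 3.45 m.
Total vertical stress at mid-clay: σ_v = 19.8×1.9 + 17.2×1.55 = 64.28 kPa.
Pore pressure: u = 9.81×(3.45 − 0) = 33.845 kPa.
Initial effective stress: σ'_0 = σ_v − u = 64.28 − 33.845 = 30.435 kPa.
Stress increase at mid-clay by the 2:1 spreading method:
Δσ = qBL/((B+z)(L+z)) = 198×3.4×3.4/((3.4+3.45)(3.4+3.45)) = 48.78 kPa
Final effective stress: σ'_f = 30.435 + 48.78 = 79.215 kPa.
σ'_f = 79.215 > σ'_p = 33.8 kPa, so the stress path crosses the preconsolidation pressure — recompression up to σ'_p, then virgin compression beyond:
S_c = H/(1+e₀)·[C_r·log₁₀(σ'_p/σ'_0) + C_c·log₁₀(σ'_f/σ'_p)]
    = 3.1/1.84 × [0.05×log₁₀(33.8/30.435) + 0.4×log₁₀(79.215/33.8)]
    = 1.6848 × [0.0022772 + 0.14796] = 0.2531 m

S_c ≈ 0.253 m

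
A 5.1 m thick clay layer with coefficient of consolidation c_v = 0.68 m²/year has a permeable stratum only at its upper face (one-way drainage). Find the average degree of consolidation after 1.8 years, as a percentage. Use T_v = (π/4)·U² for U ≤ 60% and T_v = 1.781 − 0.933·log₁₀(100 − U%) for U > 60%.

U ≈ 24.5 %

Drainage path length: H_d = H = 5.1 m (single drainage).
T_v = c_v·t/H_d² = 0.68×1.8/5.1² = 0.047059.
T_v = 0.047059 corresponds to the U ≤ 60% branch:
U = √(4T_v/π) = 0.2448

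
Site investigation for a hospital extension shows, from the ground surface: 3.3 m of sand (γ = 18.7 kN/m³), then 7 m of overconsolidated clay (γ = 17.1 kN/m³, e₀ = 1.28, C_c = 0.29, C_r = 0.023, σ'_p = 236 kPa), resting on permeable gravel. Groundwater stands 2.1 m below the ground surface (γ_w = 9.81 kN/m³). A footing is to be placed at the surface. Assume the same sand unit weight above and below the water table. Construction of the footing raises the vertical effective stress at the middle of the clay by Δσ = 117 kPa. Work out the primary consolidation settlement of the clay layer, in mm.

S_c ≈ 28.7 mm

Mid-depth of clay below the ground surface: z = 3.3 + 7/2 = 6.8 m.
Total vertical stress at mid-clay: σ_v = 18.7×3.3 + 17.1×3.5 = 121.56 kPa.
Pore pressure: u = 9.81×(6.8 − 2.1) = 46.107 kPa.
Initial effective stress: σ'_0 = σ_v − u = 121.56 − 46.107 = 75.453 kPa.
Final effective stress: σ'_f = 75.453 + 117 = 192.45 kPa.
σ'_f = 192.45 ≤ σ'_p = 236 kPa, so the clay remains overconsolidated and only the recompression index applies:
S_c = C_r·H/(1+e₀)·log₁₀(σ'_f/σ'_0) = 0.023×7/2.28×log₁₀(192.45/75.453)
    = 0.070615 × 0.40664 = 0.02871 m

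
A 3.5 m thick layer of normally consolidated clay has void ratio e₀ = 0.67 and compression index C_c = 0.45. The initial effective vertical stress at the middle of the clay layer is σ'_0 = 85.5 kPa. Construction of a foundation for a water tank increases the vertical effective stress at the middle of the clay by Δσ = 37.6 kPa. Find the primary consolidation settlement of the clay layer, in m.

S_c ≈ 0.149 m

Final effective stress: σ'_f = σ'_0 + Δσ = 85.5 + 37.6 = 123.1 kPa.
Normally consolidated clay, so the full stress increment lies on the virgin compression line:
S_c = C_c·H/(1+e₀)·log₁₀(σ'_f/σ'_0) = 0.45×3.5/(1+0.67)×log₁₀(123.1/85.5)
    = 0.94311 × 0.15829 = 0.1493 m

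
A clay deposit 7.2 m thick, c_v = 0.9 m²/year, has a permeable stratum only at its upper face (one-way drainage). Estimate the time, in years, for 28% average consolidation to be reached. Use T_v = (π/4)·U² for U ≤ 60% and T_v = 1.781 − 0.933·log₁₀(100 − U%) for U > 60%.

t ≈ 3.55 years

Drainage path length: H_d = H = 7.2 m (single drainage).
U ≤ 60%: T_v = (π/4)·U² = (π/4)×0.28² = 0.061575.
t = T_v·H_d²/c_v = 0.061575×7.2²/0.9 = 3.547 years.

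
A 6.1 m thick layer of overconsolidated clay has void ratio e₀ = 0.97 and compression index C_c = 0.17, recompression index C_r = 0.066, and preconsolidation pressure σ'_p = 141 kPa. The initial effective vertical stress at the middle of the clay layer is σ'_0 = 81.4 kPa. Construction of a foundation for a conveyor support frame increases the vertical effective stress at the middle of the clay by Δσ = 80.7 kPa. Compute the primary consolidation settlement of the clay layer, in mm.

Final effective stress: σ'_f = 81.4 + 80.7 = 162.1 kPa.
σ'_f = 162.1 > σ'_p = 141 kPa, so the stress path crosses the preconsolidation pressure — recompression up to σ'_p, then virgin compression beyond:
S_c = H/(1+e₀)·[C_r·log₁₀(σ'_p/σ'_0) + C_c·log₁₀(σ'_f/σ'_p)]
    = 6.1/1.97 × [0.066×log₁₀(141/81.4) + 0.17×log₁₀(162.1/141)]
    = 3.0964 × [0.015747 + 0.010296] = 0.08064 m

S_c ≈ 80.6 mm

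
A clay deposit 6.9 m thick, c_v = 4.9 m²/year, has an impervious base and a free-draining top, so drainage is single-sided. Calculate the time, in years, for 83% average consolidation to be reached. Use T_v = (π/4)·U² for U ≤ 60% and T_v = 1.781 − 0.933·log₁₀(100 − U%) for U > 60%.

Drainage path length: H_d = H = 6.9 m (single drainage).
U > 60%: T_v = 1.781 − 0.933·log₁₀(100 − 83) = 0.63299.
t = T_v·H_d²/c_v = 0.63299×6.9²/4.9 = 6.15 years.

t ≈ 6.15 years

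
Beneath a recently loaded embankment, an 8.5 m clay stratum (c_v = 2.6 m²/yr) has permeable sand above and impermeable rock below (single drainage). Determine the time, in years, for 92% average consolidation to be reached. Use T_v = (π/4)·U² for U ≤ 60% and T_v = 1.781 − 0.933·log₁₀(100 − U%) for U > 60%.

Drainage path length: H_d = H = 8.5 m (single drainage).
U > 60%: T_v = 1.781 − 0.933·log₁₀(100 − 92) = 0.93842.
t = T_v·H_d²/c_v = 0.93842×8.5²/2.6 = 26.08 years.

t ≈ 26.1 years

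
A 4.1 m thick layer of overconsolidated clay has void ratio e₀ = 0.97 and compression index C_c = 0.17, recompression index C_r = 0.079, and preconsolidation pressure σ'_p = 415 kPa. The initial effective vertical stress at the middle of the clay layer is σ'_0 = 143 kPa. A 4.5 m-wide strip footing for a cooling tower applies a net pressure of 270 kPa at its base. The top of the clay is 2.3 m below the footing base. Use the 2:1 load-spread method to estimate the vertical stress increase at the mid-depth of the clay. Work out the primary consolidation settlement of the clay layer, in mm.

S_c ≈ 48.1 mm

Mid-depth of clay below the footing base: z = 2.3 + 4.1/2 = 4.35 m.
Stress increase at mid-clay by the 2:1 spreading method:
Δσ = qB/(B+z) = 270×4.5/(4.5+4.35) = 137.29 kPa
Final effective stress: σ'_f = 143 + 137.29 = 280.29 kPa.
σ'_f = 280.29 ≤ σ'_p = 415 kPa, so the clay remains overconsolidated and only the recompression index applies:
S_c = C_r·H/(1+e₀)·log₁₀(σ'_f/σ'_0) = 0.079×4.1/1.97×log₁₀(280.29/143)
    = 0.16441 × 0.29227 = 0.04805 m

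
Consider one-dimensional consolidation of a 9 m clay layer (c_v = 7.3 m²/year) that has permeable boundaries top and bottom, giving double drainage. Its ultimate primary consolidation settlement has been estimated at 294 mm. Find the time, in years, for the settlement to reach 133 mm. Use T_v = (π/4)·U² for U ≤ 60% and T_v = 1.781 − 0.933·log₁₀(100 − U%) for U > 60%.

t ≈ 0.446 years

Drainage path length: H_d = H/2 = 4.5 m (double drainage).
U = S(t)/S_ult = 133/294 = 0.4524.
U ≤ 60%: T_v = (π/4)·U² = (π/4)×0.45238² = 0.16073.
t = T_v·H_d²/c_v = 0.16073×4.5²/7.3 = 0.4459 years.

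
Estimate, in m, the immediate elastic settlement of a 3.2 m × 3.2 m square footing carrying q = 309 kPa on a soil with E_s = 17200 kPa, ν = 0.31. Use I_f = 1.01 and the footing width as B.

S_e ≈ 0.0525 m

Immediate (elastic) settlement: S_e = q·B·(1−ν²)/E_s · I_f.
S_e = 309 × 3.2 × (1 − 0.31²) / 17200 × 1.01
    = 309 × 3.2 × 0.9039 / 17200 × 1.01
    = 0.05248 m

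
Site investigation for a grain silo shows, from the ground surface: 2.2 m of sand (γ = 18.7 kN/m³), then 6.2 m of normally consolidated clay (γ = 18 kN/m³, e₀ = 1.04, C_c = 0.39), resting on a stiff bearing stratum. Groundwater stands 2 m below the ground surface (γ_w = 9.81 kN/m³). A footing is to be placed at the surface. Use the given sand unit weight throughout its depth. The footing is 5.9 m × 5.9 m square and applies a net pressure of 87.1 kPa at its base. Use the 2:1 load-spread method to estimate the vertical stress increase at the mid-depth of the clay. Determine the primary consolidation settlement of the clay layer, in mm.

Mid-depth of clay below the ground surface: z = 2.2 + 6.2/2 = 5.3 m.
Total vertical stress at mid-clay: σ_v = 18.7×2.2 + 18×3.1 = 96.94 kPa.
Pore pressure: u = 9.81×(5.3 − 2) = 32.373 kPa.
Initial effective stress: σ'_0 = σ_v − u = 96.94 − 32.373 = 64.567 kPa.
Stress increase at mid-clay by the 2:1 spreading method:
Δσ = qBL/((B+z)(L+z)) = 87.1×5.9×5.9/((5.9+5.3)(5.9+5.3)) = 24.171 kPa
Final effective stress: σ'_f = σ'_0 + Δσ = 64.567 + 24.171 = 88.738 kPa.
Normally consolidated clay, so the full stress increment lies on the virgin compression line:
S_c = C_c·H/(1+e₀)·log₁₀(σ'_f/σ'_0) = 0.39×6.2/(1+1.04)×log₁₀(88.738/64.567)
    = 1.1853 × 0.1381 = 0.1637 m

S_c ≈ 164 mm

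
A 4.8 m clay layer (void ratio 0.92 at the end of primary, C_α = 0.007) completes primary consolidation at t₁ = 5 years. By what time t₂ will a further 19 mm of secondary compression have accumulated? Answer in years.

S_s = C_α·H/(1+e_p)·log₁₀(t₂/t₁) ⇒ log₁₀(t₂/t₁) = S_s·(1+e_p)/(C_α·H).
log₁₀(t₂/t₁) = 0.019 × (1+0.92) / (0.007×4.8) = 1.086
t₂ = t₁ × 10^1.086 = 5 × 12.18 = 60.91 years

t₂ ≈ 60.9 years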